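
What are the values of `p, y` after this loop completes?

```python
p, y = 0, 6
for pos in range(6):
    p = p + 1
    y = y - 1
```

p goes 0→6, y goes 6→0
`p, y` takes the values: (0, 6) → (1, 6) → (1, 5) → (2, 5) → (2, 4) → (3, 4) → (3, 3) → (4, 3) → (4, 2) → (5, 2) → (5, 1) → (6, 1) → (6, 0)

Answer: 6, 0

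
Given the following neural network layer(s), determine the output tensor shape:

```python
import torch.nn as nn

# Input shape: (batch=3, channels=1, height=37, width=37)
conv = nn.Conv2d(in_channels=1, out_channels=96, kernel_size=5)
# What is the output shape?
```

Input: (3, 1, 37, 37) -> Output: (3, 96, 33, 33)

Answer: (3, 96, 33, 33)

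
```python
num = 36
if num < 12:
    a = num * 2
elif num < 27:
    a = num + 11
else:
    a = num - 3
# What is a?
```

Trace:
`num = 36` → num = 36
`if num < 12: ...` → num < 12 is False, num < 27 is False, take else branch → a = 33
So a = 33

Answer: 33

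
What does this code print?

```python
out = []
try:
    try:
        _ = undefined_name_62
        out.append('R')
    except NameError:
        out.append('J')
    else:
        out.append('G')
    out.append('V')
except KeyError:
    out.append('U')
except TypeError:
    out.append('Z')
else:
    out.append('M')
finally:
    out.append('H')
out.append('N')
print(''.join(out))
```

Execution trace: 'J' (inner except NameError) → 'V' (try body, no exception) → 'M' (else) → 'H' (finally) → 'N' (after the try/except). Output: JVMHN

Answer: JVMHN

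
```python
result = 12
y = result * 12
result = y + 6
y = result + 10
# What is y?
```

Trace:
`result = 12` → result = 12
`y = result * 12` → y = 144
`result = y + 6` → result = 150
`y = result + 10` → y = 160
So y = 160

Answer: 160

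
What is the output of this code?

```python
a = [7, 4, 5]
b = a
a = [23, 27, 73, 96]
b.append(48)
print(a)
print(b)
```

Key concept: rebinding vs mutation: a is rebound to a new list, b still points at the original.
Step by step:
`a = [7, 4, 5]` → a = [7, 4, 5]
`b = a` → b = [7, 4, 5] (same object as a)
`a = [23, 27, 73, 96]` → a = [23, 27, 73, 96]
`b.append(48)` → b = [7, 4, 5, 48]
`print(a)` → prints [23, 27, 73, 96]
`print(b)` → prints [7, 4, 5, 48]

Answer:
[23, 27, 73, 96]
[7, 4, 5, 48]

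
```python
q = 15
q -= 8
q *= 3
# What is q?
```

Trace:
`q = 15` → q = 15
`q -= 8` → q = 7
`q *= 3` → q = 21
So q = 21

Answer: 21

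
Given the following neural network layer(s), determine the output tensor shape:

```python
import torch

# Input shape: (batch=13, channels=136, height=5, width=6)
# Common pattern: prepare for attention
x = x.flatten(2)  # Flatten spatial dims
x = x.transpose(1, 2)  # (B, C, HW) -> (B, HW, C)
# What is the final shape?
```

Input: (13, 136, 5, 6) -> after flatten(2): (13, 136, 30) -> Output: (13, 30, 136)

Answer: (13, 30, 136)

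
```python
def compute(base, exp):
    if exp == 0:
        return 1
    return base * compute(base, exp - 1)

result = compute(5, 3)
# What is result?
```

compute(5, 3) = 5 * 5 * 5 = 125

Answer: 125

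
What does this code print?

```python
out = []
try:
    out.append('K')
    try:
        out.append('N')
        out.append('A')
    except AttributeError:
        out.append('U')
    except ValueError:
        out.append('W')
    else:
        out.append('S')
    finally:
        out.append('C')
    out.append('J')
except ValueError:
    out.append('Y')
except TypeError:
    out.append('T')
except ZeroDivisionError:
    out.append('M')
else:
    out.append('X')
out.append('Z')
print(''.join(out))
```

Execution trace: 'K' (try body) → 'N' (inner try body) → 'A' (inner try body, no exception) → 'S' (inner else) → 'C' (inner finally) → 'J' (try body, no exception) → 'X' (else) → 'Z' (after the try/except). Output: KNASCJXZ

Answer: KNASCJXZ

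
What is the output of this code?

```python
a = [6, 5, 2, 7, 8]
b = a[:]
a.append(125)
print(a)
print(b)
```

Key concept: slice [:] creates copy.
Step by step:
`a = [6, 5, 2, 7, 8]` → a = [6, 5, 2, 7, 8]
`b = a[:]` → b = [6, 5, 2, 7, 8]
`a.append(125)` → a = [6, 5, 2, 7, 8, 125]
`print(a)` → prints [6, 5, 2, 7, 8, 125]
`print(b)` → prints [6, 5, 2, 7, 8]

Answer:
[6, 5, 2, 7, 8, 125]
[6, 5, 2, 7, 8]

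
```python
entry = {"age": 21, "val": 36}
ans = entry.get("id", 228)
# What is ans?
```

Trace:
`entry = {"age": 21, "val": 36}` → entry = {'age': 21, 'val': 36}
`ans = entry.get("id", 228)` → ans = 228
So ans = 228

Answer: 228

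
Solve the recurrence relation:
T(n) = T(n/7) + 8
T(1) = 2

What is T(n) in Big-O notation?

Each step divides n by 7 and adds 8. After log_7(n) steps we reach T(1)=2. So T(n) = 8·log_7(n) + 2 = O(log n).

Answer: O(log n)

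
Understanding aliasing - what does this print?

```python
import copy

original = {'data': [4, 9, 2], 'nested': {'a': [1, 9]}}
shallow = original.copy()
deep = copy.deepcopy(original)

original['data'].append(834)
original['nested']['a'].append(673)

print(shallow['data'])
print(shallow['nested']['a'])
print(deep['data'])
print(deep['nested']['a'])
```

Key concept: comparing shallow vs deep copy.
Step by step:
`original = {'data': [4, 9, 2], 'nested': {'a': [1, 9]}}` → original = {'data': [4, 9, 2], 'nested': {'a': [1, 9]}}
`shallow = original.copy()` → shallow = {'data': [4, 9, 2], 'nested': {'a': [1, 9]}}
`deep = copy.deepcopy(original)` → deep = {'data': [4, 9, 2], 'nested': {'a': [1, 9]}}
`original['data'].append(834)` → original = {'data': [4, 9, 2, 834], 'nested': {'a': [1, 9]}}; shallow = {'data': [4, 9, 2, 834], 'nested': {'a': [1, 9]}}
`original['nested']['a'].append(673)` → original = {'data': [4, 9, 2, 834], 'nested': {'a': [1, 9, 673]}}; shallow = {'data': [4, 9, 2, 834], 'nested': {'a': [1, 9, 673]}}
`print(shallow['data'])` → prints [4, 9, 2, 834]
`print(shallow['nested']['a'])` → prints [1, 9, 673]
`print(deep['data'])` → prints [4, 9, 2]
`print(deep['nested']['a'])` → prints [1, 9]

Answer:
[4, 9, 2, 834]
[1, 9, 673]
[4, 9, 2]
[1, 9]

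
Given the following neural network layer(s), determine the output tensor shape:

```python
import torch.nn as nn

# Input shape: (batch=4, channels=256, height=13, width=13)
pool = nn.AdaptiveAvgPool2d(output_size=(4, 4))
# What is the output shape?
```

Input: (4, 256, 13, 13) -> Output: (4, 256, 4, 4)

Answer: (4, 256, 4, 4)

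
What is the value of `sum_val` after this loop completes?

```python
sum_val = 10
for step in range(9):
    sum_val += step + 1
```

Start at 10, add 1 to 9 = 55
`sum_val` takes the values: 10 → 11 → 13 → 16 → 20 → 25 → 31 → 38 → 46 → 55

Answer: 55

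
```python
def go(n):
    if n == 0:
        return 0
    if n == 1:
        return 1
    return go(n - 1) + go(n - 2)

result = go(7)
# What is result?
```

Build up from base cases: go(0)=0, go(1)=1, go(2)=1, go(3)=2, go(4)=3, go(5)=5, go(6)=8, ..., go(7)=13

Answer: 13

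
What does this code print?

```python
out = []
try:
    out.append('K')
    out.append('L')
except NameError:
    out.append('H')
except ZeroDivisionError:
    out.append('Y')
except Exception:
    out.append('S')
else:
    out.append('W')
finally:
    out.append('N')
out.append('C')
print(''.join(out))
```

Execution trace: 'K' (try body) → 'L' (try body, no exception) → 'W' (else) → 'N' (finally) → 'C' (after the try/except). Output: KLWNC

Answer: KLWNC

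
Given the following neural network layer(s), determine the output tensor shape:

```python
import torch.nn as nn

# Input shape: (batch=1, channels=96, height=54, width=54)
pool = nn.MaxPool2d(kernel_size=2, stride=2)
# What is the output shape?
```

Input: (1, 96, 54, 54) -> Output: (1, 96, 27, 27)

Answer: (1, 96, 27, 27)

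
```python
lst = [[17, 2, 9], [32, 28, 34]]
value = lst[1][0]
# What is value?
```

Trace:
`lst = [[17, 2, 9], [32, 28, 34]]` → lst = [[17, 2, 9], [32, 28, 34]]
`value = lst[1][0]` → value = 32
So value = 32

Answer: 32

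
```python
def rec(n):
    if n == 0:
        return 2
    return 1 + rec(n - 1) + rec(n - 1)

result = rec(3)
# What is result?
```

rec(n) = 1 + 2·rec(n-1), rec(0)=2. Closed form: (2+1)·2^3 - 1 = 23.

Answer: 23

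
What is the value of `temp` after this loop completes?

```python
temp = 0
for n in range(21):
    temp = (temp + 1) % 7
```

Increment mod 7, 21 times = 0
`temp` takes the values: 0 → 1 → 2 → 3 → 4 → 5 → 6 → 0 → 1 → 2 → 3 → 4 → 5 → 6 → 0 → 1 → 2 → 3 → 4 → 5 → 6 → 0

Answer: 0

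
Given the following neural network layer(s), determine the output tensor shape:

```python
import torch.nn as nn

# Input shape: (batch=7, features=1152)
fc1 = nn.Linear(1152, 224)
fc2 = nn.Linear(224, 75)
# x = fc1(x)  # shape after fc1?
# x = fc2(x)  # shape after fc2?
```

Input: (7, 1152) -> after fc1: (7, 224) -> Output: (7, 75)

Answer: (7, 75)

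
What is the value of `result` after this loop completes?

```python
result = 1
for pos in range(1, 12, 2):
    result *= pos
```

Product of 1, 3, 5, ... up to 11
`result` takes the values: 1 → 3 → 15 → 105 → 945 → 10395

Answer: 10395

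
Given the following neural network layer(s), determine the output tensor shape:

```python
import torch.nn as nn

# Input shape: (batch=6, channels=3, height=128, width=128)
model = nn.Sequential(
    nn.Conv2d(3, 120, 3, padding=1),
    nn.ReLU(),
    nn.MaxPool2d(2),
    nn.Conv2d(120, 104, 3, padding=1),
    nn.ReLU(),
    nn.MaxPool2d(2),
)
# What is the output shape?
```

Input: (6, 3, 128, 128) -> after first Conv2d: (6, 120, 128, 128) -> after first MaxPool2d: (6, 120, 64, 64) -> after second Conv2d: (6, 104, 64, 64) -> Output: (6, 104, 32, 32)

Answer: (6, 104, 32, 32)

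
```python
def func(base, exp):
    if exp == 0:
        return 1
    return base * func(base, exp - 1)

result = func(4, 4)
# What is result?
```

func(4, 4) = 4 * 4 * 4 * 4 = 256

Answer: 256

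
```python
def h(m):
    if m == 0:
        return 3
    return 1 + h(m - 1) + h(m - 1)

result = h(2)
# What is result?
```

h(m) = 1 + 2·h(m-1), h(0)=3. Closed form: (3+1)·2^2 - 1 = 15.

Answer: 15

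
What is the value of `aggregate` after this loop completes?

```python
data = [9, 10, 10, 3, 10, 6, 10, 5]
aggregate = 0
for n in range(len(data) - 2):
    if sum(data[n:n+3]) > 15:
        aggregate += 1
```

Count windows with sum > 15
`aggregate` takes the values: 0 → 1 → 2 → 3 → 4 → 5 → 6

Answer: 6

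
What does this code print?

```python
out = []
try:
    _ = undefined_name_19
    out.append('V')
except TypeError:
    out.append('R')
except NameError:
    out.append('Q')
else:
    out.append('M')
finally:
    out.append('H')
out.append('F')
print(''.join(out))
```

Execution trace: 'Q' (except NameError) → 'H' (finally) → 'F' (after the try/except). Output: QHF

Answer: QHF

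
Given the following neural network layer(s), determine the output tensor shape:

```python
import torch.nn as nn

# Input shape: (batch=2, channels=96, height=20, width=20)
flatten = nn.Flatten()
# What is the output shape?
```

Input: (2, 96, 20, 20) -> Output: (2, 38400)

Answer: (2, 38400)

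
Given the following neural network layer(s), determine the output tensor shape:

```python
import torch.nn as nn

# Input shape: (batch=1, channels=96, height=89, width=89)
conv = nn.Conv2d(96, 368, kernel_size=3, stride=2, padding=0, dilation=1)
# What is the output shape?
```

Input: (1, 96, 89, 89) -> Output: (1, 368, 44, 44)

Answer: (1, 368, 44, 44)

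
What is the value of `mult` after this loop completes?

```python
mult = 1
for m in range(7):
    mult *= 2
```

2^7 = 128
`mult` takes the values: 1 → 2 → 4 → 8 → 16 → 32 → 64 → 128

Answer: 128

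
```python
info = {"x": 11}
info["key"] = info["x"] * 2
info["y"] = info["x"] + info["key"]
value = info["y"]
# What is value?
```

Trace:
`info = {"x": 11}` → info = {'x': 11}
`info["key"] = info["x"] * 2` → info = {'x': 11, 'key': 22}
`info["y"] = info["x"] + info["key"]` → info = {'x': 11, 'key': 22, 'y': 33}
`value = info["y"]` → value = 33
So value = 33

Answer: 33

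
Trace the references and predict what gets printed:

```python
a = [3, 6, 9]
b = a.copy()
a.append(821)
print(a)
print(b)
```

Key concept: list.copy() creates independent copy.
Step by step:
`a = [3, 6, 9]` → a = [3, 6, 9]
`b = a.copy()` → b = [3, 6, 9]
`a.append(821)` → a = [3, 6, 9, 821]
`print(a)` → prints [3, 6, 9, 821]
`print(b)` → prints [3, 6, 9]

Answer:
[3, 6, 9, 821]
[3, 6, 9]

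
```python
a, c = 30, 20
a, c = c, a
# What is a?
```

Trace:
`a, c = 30, 20` → a = 30; c = 20
`a, c = c, a` → a = 20; c = 30
So a = 20

Answer: 20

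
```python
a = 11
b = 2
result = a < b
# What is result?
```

Trace:
`a = 11` → a = 11
`b = 2` → b = 2
`result = a < b` → result = False
So result = False

Answer: False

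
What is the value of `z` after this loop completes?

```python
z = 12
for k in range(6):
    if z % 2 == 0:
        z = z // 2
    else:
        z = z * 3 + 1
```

Collatz-style transformation from 12
`z` takes the values: 12 → 6 → 3 → 10 → 5 → 16 → 8

Answer: 8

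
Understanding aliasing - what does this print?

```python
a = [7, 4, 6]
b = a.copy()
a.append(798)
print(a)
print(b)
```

Key concept: list.copy() creates independent copy.
Step by step:
`a = [7, 4, 6]` → a = [7, 4, 6]
`b = a.copy()` → b = [7, 4, 6]
`a.append(798)` → a = [7, 4, 6, 798]
`print(a)` → prints [7, 4, 6, 798]
`print(b)` → prints [7, 4, 6]

Answer:
[7, 4, 6, 798]
[7, 4, 6]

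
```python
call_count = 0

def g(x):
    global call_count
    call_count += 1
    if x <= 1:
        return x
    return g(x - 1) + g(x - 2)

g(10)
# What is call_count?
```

Calls(x) = 1 + Calls(x-1) + Calls(x-2); Calls(0)=Calls(1)=1. For x=10 this gives 177.

Answer: 177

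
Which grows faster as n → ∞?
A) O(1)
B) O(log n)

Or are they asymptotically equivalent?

O(1) vs O(log n): Higher order terms dominate.

Answer: B) O(log n) grows faster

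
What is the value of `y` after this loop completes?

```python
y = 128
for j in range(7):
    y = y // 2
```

Halve 7 times: 128 // 2^7 = 1
`y` takes the values: 128 → 64 → 32 → 16 → 8 → 4 → 2 → 1

Answer: 1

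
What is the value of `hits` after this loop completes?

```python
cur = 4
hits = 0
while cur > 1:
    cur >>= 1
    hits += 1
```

Count right shifts until 1
`hits` takes the values: 0 → 1 → 2

Answer: 2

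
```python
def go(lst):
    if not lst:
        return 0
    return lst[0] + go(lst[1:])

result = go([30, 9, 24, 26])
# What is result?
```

30 + 9 + 24 + 26 + 0 = 89

Answer: 89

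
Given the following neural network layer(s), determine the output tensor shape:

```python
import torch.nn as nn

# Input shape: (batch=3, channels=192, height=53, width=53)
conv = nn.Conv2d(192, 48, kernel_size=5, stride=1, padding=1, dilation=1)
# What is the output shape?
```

Input: (3, 192, 53, 53) -> Output: (3, 48, 51, 51)

Answer: (3, 48, 51, 51)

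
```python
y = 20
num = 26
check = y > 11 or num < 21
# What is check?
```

Trace:
`y = 20` → y = 20
`num = 26` → num = 26
`check = y > 11 or num < 21` → check = True
So check = True

Answer: True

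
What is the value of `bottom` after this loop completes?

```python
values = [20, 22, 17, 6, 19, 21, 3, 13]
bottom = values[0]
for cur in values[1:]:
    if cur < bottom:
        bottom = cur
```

Minimum of [20, 22, 17, 6, 19, 21, 3, 13]
`bottom` takes the values: 20 → 17 → 6 → 3

Answer: 3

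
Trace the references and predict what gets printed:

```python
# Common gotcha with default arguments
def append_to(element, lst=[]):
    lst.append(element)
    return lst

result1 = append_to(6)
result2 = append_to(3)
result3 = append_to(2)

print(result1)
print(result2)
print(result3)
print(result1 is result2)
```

Key concept: mutable default argument gotcha.
Step by step:
`result1 = append_to(6)` → result1 = [6]
`result2 = append_to(3)` → result1 = [6, 3] (same object as result2); result2 = [6, 3] (same object as result1)
`result3 = append_to(2)` → result1 = [6, 3, 2] (same object as result2, result3); result2 = [6, 3, 2] (same object as result1, result3); result3 = [6, 3, 2] (same object as result1, result2)
`print(result1)` → prints [6, 3, 2]
`print(result2)` → prints [6, 3, 2]
`print(result3)` → prints [6, 3, 2]
`print(result1 is result2)` → prints True

Answer:
[6, 3, 2]
[6, 3, 2]
[6, 3, 2]
True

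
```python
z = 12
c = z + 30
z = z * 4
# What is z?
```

Trace:
`z = 12` → z = 12
`c = z + 30` → c = 42
`z = z * 4` → z = 48
So z = 48

Answer: 48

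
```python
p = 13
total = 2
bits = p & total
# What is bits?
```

Trace:
`p = 13` → p = 13
`total = 2` → total = 2
`bits = p & total` → bits = 0
So bits = 0

Answer: 0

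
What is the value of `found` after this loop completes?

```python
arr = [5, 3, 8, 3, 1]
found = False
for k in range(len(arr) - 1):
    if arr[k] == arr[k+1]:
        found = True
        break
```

Check consecutive duplicates in [5, 3, 8, 3, 1]
`found` takes the values: False

Answer: False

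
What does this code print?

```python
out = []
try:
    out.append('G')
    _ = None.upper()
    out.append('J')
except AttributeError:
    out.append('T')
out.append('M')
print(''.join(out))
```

Execution trace: 'G' (try body) → 'T' (except AttributeError) → 'M' (after the try/except). Output: GTM

Answer: GTM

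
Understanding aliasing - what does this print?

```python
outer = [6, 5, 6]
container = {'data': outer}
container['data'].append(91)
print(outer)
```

Key concept: dict holds reference to list.
Step by step:
`outer = [6, 5, 6]` → outer = [6, 5, 6]
`container = {'data': outer}` → container = {'data': [6, 5, 6]}
`container['data'].append(91)` → outer = [6, 5, 6, 91]; container = {'data': [6, 5, 6, 91]}
`print(outer)` → prints [6, 5, 6, 91]

Answer: [6, 5, 6, 91]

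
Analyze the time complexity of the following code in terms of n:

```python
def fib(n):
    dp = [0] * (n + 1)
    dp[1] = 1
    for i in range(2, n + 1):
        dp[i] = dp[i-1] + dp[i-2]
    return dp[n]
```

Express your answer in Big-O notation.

This is Dynamic programming Fibonacci. Time complexity: O(n).

Answer: O(n)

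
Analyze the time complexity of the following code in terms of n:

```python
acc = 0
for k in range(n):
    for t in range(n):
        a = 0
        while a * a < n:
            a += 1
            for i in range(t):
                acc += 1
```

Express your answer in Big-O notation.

Each loop level contributes: n × n × √n × n. Multiplying the contributions gives O(n^3√n).

Answer: O(n^3√n)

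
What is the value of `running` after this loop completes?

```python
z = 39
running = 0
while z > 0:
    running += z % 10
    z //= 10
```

Sum digits of 39
`running` takes the values: 0 → 9 → 12

Answer: 12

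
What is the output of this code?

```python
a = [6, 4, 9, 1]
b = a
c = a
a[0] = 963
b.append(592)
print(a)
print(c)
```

Key concept: multiple aliases.
Step by step:
`a = [6, 4, 9, 1]` → a = [6, 4, 9, 1]
`b = a` → b = [6, 4, 9, 1] (same object as a)
`c = a` → c = [6, 4, 9, 1] (same object as a, b)
`a[0] = 963` → a = [963, 4, 9, 1] (same object as b, c); b = [963, 4, 9, 1] (same object as a, c); c = [963, 4, 9, 1] (same object as a, b)
`b.append(592)` → a = [963, 4, 9, 1, 592] (same object as b, c); b = [963, 4, 9, 1, 592] (same object as a, c); c = [963, 4, 9, 1, 592] (same object as a, b)
`print(a)` → prints [963, 4, 9, 1, 592]
`print(c)` → prints [963, 4, 9, 1, 592]

Answer:
[963, 4, 9, 1, 592]
[963, 4, 9, 1, 592]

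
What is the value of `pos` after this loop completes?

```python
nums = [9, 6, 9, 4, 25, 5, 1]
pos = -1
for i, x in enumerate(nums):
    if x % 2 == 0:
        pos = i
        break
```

First even number index in [9, 6, 9, 4, 25, 5, 1]
`pos` takes the values: -1 → 1

Answer: 1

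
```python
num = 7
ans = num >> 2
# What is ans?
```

Trace:
`num = 7` → num = 7
`ans = num >> 2` → ans = 1
So ans = 1

Answer: 1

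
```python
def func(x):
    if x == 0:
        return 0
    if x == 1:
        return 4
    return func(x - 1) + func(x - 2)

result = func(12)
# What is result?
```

Build up from base cases: func(0)=0, func(1)=4, func(2)=4, func(3)=8, func(4)=12, func(5)=20, func(6)=32, ..., func(12)=576

Answer: 576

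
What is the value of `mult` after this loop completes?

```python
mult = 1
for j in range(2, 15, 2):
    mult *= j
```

Product of even numbers 2 to 14
`mult` takes the values: 1 → 2 → 8 → 48 → 384 → 3840 → 46080 → 645120

Answer: 645120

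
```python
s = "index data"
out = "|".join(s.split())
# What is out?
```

Trace:
`s = "index data"` → s = 'index data'
`out = "|".join(s.split())` → out = 'index|data'
So out = 'index|data'

Answer: 'index|data'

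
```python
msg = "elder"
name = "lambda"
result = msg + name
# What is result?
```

Trace:
`msg = "elder"` → msg = 'elder'
`name = "lambda"` → name = 'lambda'
`result = msg + name` → result = 'elderlambda'
So result = 'elderlambda'

Answer: 'elderlambda'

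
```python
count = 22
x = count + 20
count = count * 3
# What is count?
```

Trace:
`count = 22` → count = 22
`x = count + 20` → x = 42
`count = count * 3` → count = 66
So count = 66

Answer: 66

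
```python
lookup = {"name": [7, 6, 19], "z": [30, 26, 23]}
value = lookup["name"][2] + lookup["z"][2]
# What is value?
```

Trace:
`lookup = {"name": [7, 6, 19], "z": [30, 26, 23]}` → lookup = {'name': [7, 6, 19], 'z': [30, 26, 23]}
`value = lookup["name"][2] + lookup["z"][2]` → value = 42
So value = 42

Answer: 42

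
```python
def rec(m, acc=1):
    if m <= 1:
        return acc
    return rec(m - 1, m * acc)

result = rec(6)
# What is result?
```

Accumulator trace (n, acc): (6, 1) -> (5, 6) -> (4, 30) -> (3, 120) -> (2, 360) -> (1, 720) -> return 720

Answer: 720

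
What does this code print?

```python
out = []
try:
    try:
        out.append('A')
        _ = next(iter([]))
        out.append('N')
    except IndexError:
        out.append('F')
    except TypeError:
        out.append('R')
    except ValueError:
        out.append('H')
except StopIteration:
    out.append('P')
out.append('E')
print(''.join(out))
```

Execution trace: 'A' (try body) → 'P' (outer except StopIteration) → 'E' (after the try/except). Output: APE

Answer: APE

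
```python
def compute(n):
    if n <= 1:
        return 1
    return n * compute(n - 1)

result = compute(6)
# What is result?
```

compute(6) = 6 * 5 * 4 * 3 * 2 * 1 = 720

Answer: 720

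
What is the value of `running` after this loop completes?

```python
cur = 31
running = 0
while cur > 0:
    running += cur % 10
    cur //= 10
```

Sum digits of 31
`running` takes the values: 0 → 1 → 4

Answer: 4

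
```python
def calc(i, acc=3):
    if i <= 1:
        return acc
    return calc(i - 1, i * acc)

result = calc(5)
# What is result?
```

Accumulator trace (n, acc): (5, 3) -> (4, 15) -> (3, 60) -> (2, 180) -> (1, 360) -> return 360

Answer: 360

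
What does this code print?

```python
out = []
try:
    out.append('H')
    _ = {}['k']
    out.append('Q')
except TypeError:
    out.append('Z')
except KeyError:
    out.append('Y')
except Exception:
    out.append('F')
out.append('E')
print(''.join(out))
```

Execution trace: 'H' (try body) → 'Y' (except KeyError) → 'E' (after the try/except). Output: HYE

Answer: HYE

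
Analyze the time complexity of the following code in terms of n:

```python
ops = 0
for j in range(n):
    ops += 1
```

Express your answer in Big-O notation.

Each loop level contributes: n. Multiplying the contributions gives O(n).

Answer: O(n)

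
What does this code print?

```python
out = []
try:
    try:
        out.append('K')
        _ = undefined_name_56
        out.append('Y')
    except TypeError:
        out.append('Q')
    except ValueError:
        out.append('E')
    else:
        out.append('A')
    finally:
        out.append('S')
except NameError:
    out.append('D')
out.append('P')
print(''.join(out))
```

Execution trace: 'K' (try body) → 'S' (finally) → 'D' (outer except NameError) → 'P' (after the try/except). Output: KSDP

Answer: KSDP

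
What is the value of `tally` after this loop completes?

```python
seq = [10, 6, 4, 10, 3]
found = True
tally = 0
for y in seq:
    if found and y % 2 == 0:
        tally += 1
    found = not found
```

Count even values at even positions
`tally` takes the values: 0 → 1 → 2

Answer: 2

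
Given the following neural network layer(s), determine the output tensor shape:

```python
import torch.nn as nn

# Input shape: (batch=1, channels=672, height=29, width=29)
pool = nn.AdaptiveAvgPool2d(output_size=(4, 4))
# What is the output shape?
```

Input: (1, 672, 29, 29) -> Output: (1, 672, 4, 4)

Answer: (1, 672, 4, 4)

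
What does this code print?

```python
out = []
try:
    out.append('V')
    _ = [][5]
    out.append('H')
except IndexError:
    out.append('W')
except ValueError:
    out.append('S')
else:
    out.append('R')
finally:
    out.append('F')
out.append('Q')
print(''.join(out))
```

Execution trace: 'V' (try body) → 'W' (except IndexError) → 'F' (finally) → 'Q' (after the try/except). Output: VWFQ

Answer: VWFQ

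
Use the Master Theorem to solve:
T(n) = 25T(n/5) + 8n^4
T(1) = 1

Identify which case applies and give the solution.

a=25, b=5, f(n)=8n^4. log_5(25) = 2. Since c=4 > 2 and the regularity condition holds (25(n/5)^4 = (25/5^4)n^4 with 25/5^4 < 1), Case 3 applies: T(n) = Θ(f(n)) = O(n^4).

Answer: O(n^4) - Case 3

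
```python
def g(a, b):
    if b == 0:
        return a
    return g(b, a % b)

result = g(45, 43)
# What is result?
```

g(45, 43) -> g(43, 2) -> g(2, 1) -> g(1, 0) -> 1

Answer: 1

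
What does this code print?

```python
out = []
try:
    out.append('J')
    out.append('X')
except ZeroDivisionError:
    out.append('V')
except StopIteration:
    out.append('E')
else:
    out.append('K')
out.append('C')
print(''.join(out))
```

Execution trace: 'J' (try body) → 'X' (try body, no exception) → 'K' (else) → 'C' (after the try/except). Output: JXKC

Answer: JXKC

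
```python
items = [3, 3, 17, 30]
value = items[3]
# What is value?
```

Trace:
`items = [3, 3, 17, 30]` → items = [3, 3, 17, 30]
`value = items[3]` → value = 30
So value = 30

Answer: 30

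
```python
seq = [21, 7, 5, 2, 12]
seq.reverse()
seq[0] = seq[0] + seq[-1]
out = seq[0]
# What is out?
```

Trace:
`seq = [21, 7, 5, 2, 12]` → seq = [21, 7, 5, 2, 12]
`seq.reverse()` → seq = [12, 2, 5, 7, 21]
`seq[0] = seq[0] + seq[-1]` → seq = [33, 2, 5, 7, 21]
`out = seq[0]` → out = 33
So out = 33

Answer: 33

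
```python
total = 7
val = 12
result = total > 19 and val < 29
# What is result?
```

Trace:
`total = 7` → total = 7
`val = 12` → val = 12
`result = total > 19 and val < 29` → result = False
So result = False

Answer: False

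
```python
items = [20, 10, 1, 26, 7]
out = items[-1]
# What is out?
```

Trace:
`items = [20, 10, 1, 26, 7]` → items = [20, 10, 1, 26, 7]
`out = items[-1]` → out = 7
So out = 7

Answer: 7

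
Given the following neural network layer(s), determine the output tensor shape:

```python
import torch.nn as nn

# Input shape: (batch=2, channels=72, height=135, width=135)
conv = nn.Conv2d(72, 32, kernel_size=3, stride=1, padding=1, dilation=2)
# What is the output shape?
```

Input: (2, 72, 135, 135) -> Output: (2, 32, 133, 133)

Answer: (2, 32, 133, 133)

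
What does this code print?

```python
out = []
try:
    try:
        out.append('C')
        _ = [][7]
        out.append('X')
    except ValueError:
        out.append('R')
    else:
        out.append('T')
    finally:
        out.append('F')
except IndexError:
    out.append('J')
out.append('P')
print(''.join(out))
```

Execution trace: 'C' (try body) → 'F' (finally) → 'J' (outer except IndexError) → 'P' (after the try/except). Output: CFJP

Answer: CFJP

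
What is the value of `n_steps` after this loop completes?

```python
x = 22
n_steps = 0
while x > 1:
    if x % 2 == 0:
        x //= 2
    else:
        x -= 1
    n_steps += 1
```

Steps to reduce 22 to 1
`n_steps` takes the values: 0 → 1 → 2 → 3 → 4 → 5 → 6

Answer: 6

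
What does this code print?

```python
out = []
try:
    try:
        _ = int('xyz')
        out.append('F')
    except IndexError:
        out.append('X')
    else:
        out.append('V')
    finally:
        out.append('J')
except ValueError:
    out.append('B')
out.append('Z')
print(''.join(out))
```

Execution trace: 'J' (finally) → 'B' (outer except ValueError) → 'Z' (after the try/except). Output: JBZ

Answer: JBZ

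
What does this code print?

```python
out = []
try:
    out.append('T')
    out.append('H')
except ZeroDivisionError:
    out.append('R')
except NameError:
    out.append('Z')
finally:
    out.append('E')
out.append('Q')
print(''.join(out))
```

Execution trace: 'T' (try body) → 'H' (try body, no exception) → 'E' (finally) → 'Q' (after the try/except). Output: THEQ

Answer: THEQ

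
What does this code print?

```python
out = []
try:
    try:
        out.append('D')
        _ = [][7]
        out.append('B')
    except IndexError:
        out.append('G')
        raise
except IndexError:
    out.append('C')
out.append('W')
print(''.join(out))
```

Execution trace: 'D' (inner try body) → 'G' (inner except IndexError) → 'C' (outer except IndexError) → 'W' (after the try/except). Output: DGCW

Answer: DGCW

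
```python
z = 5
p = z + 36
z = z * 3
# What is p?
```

Trace:
`z = 5` → z = 5
`p = z + 36` → p = 41
`z = z * 3` → z = 15
So p = 41

Answer: 41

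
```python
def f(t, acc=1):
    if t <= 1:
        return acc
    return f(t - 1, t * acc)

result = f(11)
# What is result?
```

Accumulator trace (n, acc): (11, 1) -> (10, 11) -> (9, 110) -> (8, 990) -> (7, 7920) -> (6, 55440) -> (5, 332640) -> (4, 1663200) -> (3, 6652800) -> (2, 19958400) -> (1, 39916800) -> return 39916800

Answer: 39916800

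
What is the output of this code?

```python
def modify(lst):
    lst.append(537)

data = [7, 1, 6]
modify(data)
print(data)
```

Key concept: function modifies passed list.
Step by step:
`data = [7, 1, 6]` → data = [7, 1, 6]
`modify(data)` → data = [7, 1, 6, 537]
`print(data)` → prints [7, 1, 6, 537]

Answer: [7, 1, 6, 537]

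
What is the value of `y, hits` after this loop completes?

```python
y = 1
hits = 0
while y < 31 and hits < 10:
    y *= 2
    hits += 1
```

Double until >= 31 or 10 iterations
`y, hits` takes the values: (1, 0) → (2, 0) → (2, 1) → (4, 1) → (4, 2) → (8, 2) → (8, 3) → (16, 3) → (16, 4) → (32, 4) → (32, 5)

Answer: 32, 5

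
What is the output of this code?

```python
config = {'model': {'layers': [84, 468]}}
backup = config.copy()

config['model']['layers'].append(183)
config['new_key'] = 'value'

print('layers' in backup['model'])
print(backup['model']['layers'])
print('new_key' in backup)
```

Key concept: shallow copy gotcha with nested dict.
Step by step:
`config = {'model': {'layers': [84, 468]}}` → config = {'model': {'layers': [84, 468]}}
`backup = config.copy()` → backup = {'model': {'layers': [84, 468]}}
`config['model']['layers'].append(183)` → config = {'model': {'layers': [84, 468, 183]}}; backup = {'model': {'layers': [84, 468, 183]}}
`config['new_key'] = 'value'` → config = {'model': {'layers': [84, 468, 183]}, 'new_key': 'value'}
`print('layers' in backup['model'])` → prints True
`print(backup['model']['layers'])` → prints [84, 468, 183]
`print('new_key' in backup)` → prints False

Answer:
True
[84, 468, 183]
False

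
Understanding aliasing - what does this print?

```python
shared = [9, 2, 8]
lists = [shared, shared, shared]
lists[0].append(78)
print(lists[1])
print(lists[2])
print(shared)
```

Key concept: list of same reference.
Step by step:
`shared = [9, 2, 8]` → shared = [9, 2, 8]
`lists = [shared, shared, shared]` → lists = [[9, 2, 8], [9, 2, 8], [9, 2, 8]]
`lists[0].append(78)` → shared = [9, 2, 8, 78]; lists = [[9, 2, 8, 78], [9, 2, 8, 78], [9, 2, 8, 78]]
`print(lists[1])` → prints [9, 2, 8, 78]
`print(lists[2])` → prints [9, 2, 8, 78]
`print(shared)` → prints [9, 2, 8, 78]

Answer:
[9, 2, 8, 78]
[9, 2, 8, 78]
[9, 2, 8, 78]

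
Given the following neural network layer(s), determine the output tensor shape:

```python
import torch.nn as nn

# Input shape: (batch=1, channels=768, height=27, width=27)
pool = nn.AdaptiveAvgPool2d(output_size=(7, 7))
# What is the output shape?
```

Input: (1, 768, 27, 27) -> Output: (1, 768, 7, 7)

Answer: (1, 768, 7, 7)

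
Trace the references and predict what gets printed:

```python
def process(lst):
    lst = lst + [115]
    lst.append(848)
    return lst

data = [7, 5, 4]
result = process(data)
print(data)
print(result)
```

Key concept: rebinding parameter vs mutation.
Step by step:
`data = [7, 5, 4]` → data = [7, 5, 4]
`result = process(data)` → result = [7, 5, 4, 115, 848]
`print(data)` → prints [7, 5, 4]
`print(result)` → prints [7, 5, 4, 115, 848]

Answer:
[7, 5, 4]
[7, 5, 4, 115, 848]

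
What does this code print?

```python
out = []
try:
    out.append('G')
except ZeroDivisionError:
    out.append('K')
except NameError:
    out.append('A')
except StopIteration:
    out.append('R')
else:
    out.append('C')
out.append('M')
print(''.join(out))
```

Execution trace: 'G' (try body, no exception) → 'C' (else) → 'M' (after the try/except). Output: GCM

Answer: GCM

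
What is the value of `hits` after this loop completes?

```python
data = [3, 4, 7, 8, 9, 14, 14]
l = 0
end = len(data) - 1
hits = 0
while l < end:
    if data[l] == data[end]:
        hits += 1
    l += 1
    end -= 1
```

Count matching pairs from ends
`hits` takes the values: 0

Answer: 0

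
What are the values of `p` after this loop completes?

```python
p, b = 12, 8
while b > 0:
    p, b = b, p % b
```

GCD of 12 and 8
`p` takes the values: 12 → 8 → 4

Answer: 4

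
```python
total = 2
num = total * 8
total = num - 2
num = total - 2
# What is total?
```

Trace:
`total = 2` → total = 2
`num = total * 8` → num = 16
`total = num - 2` → total = 14
`num = total - 2` → num = 12
So total = 14

Answer: 14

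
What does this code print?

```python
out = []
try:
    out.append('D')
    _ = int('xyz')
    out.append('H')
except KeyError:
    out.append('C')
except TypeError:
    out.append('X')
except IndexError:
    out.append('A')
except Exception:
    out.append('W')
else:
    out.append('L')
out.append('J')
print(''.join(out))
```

Execution trace: 'D' (try body) → 'W' (except Exception) → 'J' (after the try/except). Output: DWJ

Answer: DWJ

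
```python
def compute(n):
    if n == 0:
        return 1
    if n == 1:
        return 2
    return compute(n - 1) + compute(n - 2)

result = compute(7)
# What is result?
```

Build up from base cases: compute(0)=1, compute(1)=2, compute(2)=3, compute(3)=5, compute(4)=8, compute(5)=13, compute(6)=21, ..., compute(7)=34

Answer: 34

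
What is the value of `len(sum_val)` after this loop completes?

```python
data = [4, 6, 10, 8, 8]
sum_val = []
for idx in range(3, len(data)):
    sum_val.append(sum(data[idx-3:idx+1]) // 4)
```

Number of 4-element averages
`sum_val` takes the values: [] → [7] → [7, 8]
So `len(sum_val)` = 2

Answer: 2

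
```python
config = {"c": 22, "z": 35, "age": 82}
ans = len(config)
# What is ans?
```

Trace:
`config = {"c": 22, "z": 35, "age": 82}` → config = {'c': 22, 'z': 35, 'age': 82}
`ans = len(config)` → ans = 3
So ans = 3

Answer: 3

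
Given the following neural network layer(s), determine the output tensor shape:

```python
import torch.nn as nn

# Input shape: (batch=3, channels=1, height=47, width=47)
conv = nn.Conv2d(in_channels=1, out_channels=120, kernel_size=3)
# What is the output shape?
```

Input: (3, 1, 47, 47) -> Output: (3, 120, 45, 45)

Answer: (3, 120, 45, 45)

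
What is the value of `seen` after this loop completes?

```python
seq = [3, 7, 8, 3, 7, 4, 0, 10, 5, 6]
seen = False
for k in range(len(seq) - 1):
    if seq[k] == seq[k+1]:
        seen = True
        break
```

Check consecutive duplicates in [3, 7, 8, 3, 7, 4, 0, 10, 5, 6]
`seen` takes the values: False

Answer: False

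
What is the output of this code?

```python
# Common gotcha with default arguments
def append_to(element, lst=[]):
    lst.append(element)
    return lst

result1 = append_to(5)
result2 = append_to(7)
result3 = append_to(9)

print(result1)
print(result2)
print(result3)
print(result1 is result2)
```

Key concept: mutable default argument gotcha.
Step by step:
`result1 = append_to(5)` → result1 = [5]
`result2 = append_to(7)` → result1 = [5, 7] (same object as result2); result2 = [5, 7] (same object as result1)
`result3 = append_to(9)` → result1 = [5, 7, 9] (same object as result2, result3); result2 = [5, 7, 9] (same object as result1, result3); result3 = [5, 7, 9] (same object as result1, result2)
`print(result1)` → prints [5, 7, 9]
`print(result2)` → prints [5, 7, 9]
`print(result3)` → prints [5, 7, 9]
`print(result1 is result2)` → prints True

Answer:
[5, 7, 9]
[5, 7, 9]
[5, 7, 9]
True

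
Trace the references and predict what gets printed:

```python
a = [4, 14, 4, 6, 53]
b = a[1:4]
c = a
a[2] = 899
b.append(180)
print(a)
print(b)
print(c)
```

Key concept: slice vs alias.
Step by step:
`a = [4, 14, 4, 6, 53]` → a = [4, 14, 4, 6, 53]
`b = a[1:4]` → b = [14, 4, 6]
`c = a` → c = [4, 14, 4, 6, 53] (same object as a)
`a[2] = 899` → a = [4, 14, 899, 6, 53] (same object as c); c = [4, 14, 899, 6, 53] (same object as a)
`b.append(180)` → b = [14, 4, 6, 180]
`print(a)` → prints [4, 14, 899, 6, 53]
`print(b)` → prints [14, 4, 6, 180]
`print(c)` → prints [4, 14, 899, 6, 53]

Answer:
[4, 14, 899, 6, 53]
[14, 4, 6, 180]
[4, 14, 899, 6, 53]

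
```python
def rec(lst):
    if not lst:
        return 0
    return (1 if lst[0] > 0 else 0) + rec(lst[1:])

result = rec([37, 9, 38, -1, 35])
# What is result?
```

Count of positive elements in [37, 9, 38, -1, 35] = 4

Answer: 4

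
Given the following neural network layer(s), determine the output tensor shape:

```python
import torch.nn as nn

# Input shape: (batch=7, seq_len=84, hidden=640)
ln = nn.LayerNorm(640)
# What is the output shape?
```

Input: (7, 84, 640) -> Output: (7, 84, 640)

Answer: (7, 84, 640)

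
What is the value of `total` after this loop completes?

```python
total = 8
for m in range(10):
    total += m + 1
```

Start at 8, add 1 to 10 = 63
`total` takes the values: 8 → 9 → 11 → 14 → 18 → 23 → 29 → 36 → 44 → 53 → 63

Answer: 63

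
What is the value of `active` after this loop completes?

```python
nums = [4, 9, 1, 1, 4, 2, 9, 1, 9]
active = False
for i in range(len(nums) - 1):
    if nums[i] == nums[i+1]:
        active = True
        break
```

Check consecutive duplicates in [4, 9, 1, 1, 4, 2, 9, 1, 9]
`active` takes the values: False → True

Answer: True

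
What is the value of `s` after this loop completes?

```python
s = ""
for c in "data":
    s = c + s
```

Reverse 'data'
`s` takes the values: "" → "d" → "ad" → "tad" → "atad"

Answer: "atad"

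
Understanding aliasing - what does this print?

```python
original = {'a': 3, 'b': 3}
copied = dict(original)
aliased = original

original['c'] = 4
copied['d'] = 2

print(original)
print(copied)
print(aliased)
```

Key concept: dict() creates copy, assignment creates alias.
Step by step:
`original = {'a': 3, 'b': 3}` → original = {'a': 3, 'b': 3}
`copied = dict(original)` → copied = {'a': 3, 'b': 3}
`aliased = original` → aliased = {'a': 3, 'b': 3} (same object as original)
`original['c'] = 4` → original = {'a': 3, 'b': 3, 'c': 4} (same object as aliased); aliased = {'a': 3, 'b': 3, 'c': 4} (same object as original)
`copied['d'] = 2` → copied = {'a': 3, 'b': 3, 'd': 2}
`print(original)` → prints {'a': 3, 'b': 3, 'c': 4}
`print(copied)` → prints {'a': 3, 'b': 3, 'd': 2}
`print(aliased)` → prints {'a': 3, 'b': 3, 'c': 4}

Answer:
{'a': 3, 'b': 3, 'c': 4}
{'a': 3, 'b': 3, 'd': 2}
{'a': 3, 'b': 3, 'c': 4}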